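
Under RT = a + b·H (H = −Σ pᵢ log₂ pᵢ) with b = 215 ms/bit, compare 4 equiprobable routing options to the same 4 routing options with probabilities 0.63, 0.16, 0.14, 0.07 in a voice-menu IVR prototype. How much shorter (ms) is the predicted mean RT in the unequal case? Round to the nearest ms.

The RT saving is b·ΔH. Equiprobable H₀ = log₂(4) = 2.0000 bits; with the given probabilities H = 1.5086 bits.
b·(H₀ − H) = 215 × (2.0000 − 1.5086) = 105.65 ms.

106 ms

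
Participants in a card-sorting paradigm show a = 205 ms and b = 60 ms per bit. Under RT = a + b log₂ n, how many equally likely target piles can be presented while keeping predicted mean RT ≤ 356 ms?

Information budget: (356 − 205)/60 = 2.5167 bits, so n ≤ 2^2.5167 = 5.723 → at most 5.

5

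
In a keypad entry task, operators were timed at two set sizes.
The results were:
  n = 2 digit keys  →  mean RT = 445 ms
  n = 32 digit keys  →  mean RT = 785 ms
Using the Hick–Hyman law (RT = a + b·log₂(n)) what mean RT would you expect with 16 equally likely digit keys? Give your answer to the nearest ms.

Solve the two-equation system in a and b:
  b = (785 − 445) / (log₂ 32 − log₂ 2) = 340 / (5 − 1) = 85 ms/bit
  a = 445 − 85 × 1 = 360 ms
Then RT(16) = 360 + 85 × log₂ 16 = 360 + 85 × 4 ≈ 700.000 ms.

700 ms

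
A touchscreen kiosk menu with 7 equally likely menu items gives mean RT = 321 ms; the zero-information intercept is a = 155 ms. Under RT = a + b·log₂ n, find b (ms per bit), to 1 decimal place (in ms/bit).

59.1 ms/bit

b = (321 − 155) / log₂(7) = 166 / 2.8074 = 59.130 ms/bit.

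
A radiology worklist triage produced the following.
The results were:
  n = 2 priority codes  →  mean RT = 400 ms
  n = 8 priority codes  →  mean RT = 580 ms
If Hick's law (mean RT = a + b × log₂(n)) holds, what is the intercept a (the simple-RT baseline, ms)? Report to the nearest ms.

310 ms

Slope: b = (580 − 400) / (log₂ 8 − log₂ 2) = 180/2.0000 = 90 ms/bit.
Intercept: a = 400 − 90·log₂(2) = 310.000 ms.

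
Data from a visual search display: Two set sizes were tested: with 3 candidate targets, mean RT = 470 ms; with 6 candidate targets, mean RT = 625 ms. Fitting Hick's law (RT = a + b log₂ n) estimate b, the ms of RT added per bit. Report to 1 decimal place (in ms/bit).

155.0 ms/bit

Slope: b = (625 − 470) / (log₂ 6 − log₂ 3) = 155/1.0000 = 155.000 ms/bit.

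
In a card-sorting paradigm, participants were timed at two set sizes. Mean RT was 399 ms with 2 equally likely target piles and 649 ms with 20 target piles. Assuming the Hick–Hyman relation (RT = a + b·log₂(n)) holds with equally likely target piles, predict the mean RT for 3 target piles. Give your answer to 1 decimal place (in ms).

443.0 ms

RT is linear in log₂ n, so two points fix the line:
  b = (649 − 399) / (log₂ 20 − log₂ 2) = 250 / (4.3219 − 1) = 75.257 ms/bit
  a = 399 − 75.257 × 1 = 323.743 ms
Then RT(3) = 323.743 + 75.257 × log₂ 3 = 323.743 + 75.257 × 1.5850 ≈ 443.023 ms.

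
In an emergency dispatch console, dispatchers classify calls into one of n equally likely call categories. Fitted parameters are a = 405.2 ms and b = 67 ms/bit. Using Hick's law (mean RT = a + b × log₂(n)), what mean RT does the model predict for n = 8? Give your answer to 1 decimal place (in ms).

log₂(8) = 3 bits, so RT = 405.2 + 67 × 3 ≈ 606.200 ms.

606.2 ms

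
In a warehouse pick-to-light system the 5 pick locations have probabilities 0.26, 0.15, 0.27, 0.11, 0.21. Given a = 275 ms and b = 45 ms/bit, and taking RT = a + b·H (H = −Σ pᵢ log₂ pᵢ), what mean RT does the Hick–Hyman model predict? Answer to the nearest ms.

376 ms

H = 0.26·log₂(1/0.26) + 0.15·log₂(1/0.15) + 0.27·log₂(1/0.27) + 0.11·log₂(1/0.11) + 0.21·log₂(1/0.21) = 2.2490 bits.
RT = 275 + 45 × 2.2490 = 376.20 ms.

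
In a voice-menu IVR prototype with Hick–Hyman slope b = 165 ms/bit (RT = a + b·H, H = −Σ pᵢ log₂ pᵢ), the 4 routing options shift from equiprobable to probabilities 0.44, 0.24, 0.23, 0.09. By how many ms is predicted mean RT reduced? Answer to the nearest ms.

30 ms

Equiprobable entropy H₀ = log₂ 4 = 2.0000 bits.
Skewed entropy H = −Σ pᵢ log₂ pᵢ = 1.8156 bits.
ΔRT = b·(H₀ − H) = 165 × 0.1844 = 30.43 ms.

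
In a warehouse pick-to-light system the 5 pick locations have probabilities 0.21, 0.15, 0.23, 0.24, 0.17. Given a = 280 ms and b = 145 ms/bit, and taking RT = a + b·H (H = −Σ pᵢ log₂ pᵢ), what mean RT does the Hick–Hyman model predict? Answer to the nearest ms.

613 ms

Entropy contributions −pᵢ log₂ pᵢ: 0.4728, 0.4105, 0.4877, 0.4941, 0.4346; sum H = 2.2998 bits.
RT = a + bH = 280 + 145·2.2998 = 613.46 ms.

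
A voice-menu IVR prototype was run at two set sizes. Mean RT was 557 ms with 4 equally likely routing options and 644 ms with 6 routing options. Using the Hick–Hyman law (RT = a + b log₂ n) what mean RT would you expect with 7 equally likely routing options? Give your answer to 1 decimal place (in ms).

677.1 ms

RT is linear in log₂ n, so two points fix the line:
  b = (644 − 557) / (log₂ 6 − log₂ 4) = 87 / (2.5850 − 2) = 148.727 ms/bit
  a = 557 − 148.727 × 2 = 259.545 ms
Then RT(7) = 259.545 + 148.727 × log₂ 7 = 259.545 + 148.727 × 2.8074 ≈ 677.076 ms.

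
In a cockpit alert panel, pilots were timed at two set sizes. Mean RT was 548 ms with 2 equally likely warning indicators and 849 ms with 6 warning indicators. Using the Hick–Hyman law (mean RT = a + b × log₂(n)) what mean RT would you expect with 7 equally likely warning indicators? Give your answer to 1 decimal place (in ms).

891.2 ms

Fit slope and intercept:
  b = (849 − 548) / (log₂ 6 − log₂ 2) = 301 / (2.5850 − 1) = 189.910 ms/bit
  a = 548 − 189.910 × 1 = 358.090 ms
Then RT(7) = 358.090 + 189.910 × log₂ 7 = 358.090 + 189.910 × 2.8074 ≈ 891.235 ms.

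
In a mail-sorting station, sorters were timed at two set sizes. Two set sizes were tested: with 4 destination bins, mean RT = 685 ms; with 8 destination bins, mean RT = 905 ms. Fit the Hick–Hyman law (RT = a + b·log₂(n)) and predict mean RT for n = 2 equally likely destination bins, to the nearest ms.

RT is linear in log₂ n, so two points fix the line:
  b = (905 − 685) / (log₂ 8 − log₂ 4) = 220 / (3 − 2) = 220 ms/bit
  a = 685 − 220 × 2 = 245 ms
Then RT(2) = 245 + 220 × log₂ 2 = 245 + 220 × 1 ≈ 465.000 ms.

465 ms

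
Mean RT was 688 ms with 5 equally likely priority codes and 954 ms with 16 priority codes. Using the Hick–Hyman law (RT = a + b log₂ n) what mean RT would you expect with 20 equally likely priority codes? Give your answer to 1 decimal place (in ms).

RT is linear in log₂ n, so two points fix the line:
  b = (954 − 688) / (log₂ 16 − log₂ 5) = 266 / (4 − 2.3219) = 158.515 ms/bit
  a = 688 − 158.515 × 2.3219 = 319.939 ms
Then RT(20) = 319.939 + 158.515 × log₂ 20 = 319.939 + 158.515 × 4.3219 ≈ 1005.031 ms.

1005.0 ms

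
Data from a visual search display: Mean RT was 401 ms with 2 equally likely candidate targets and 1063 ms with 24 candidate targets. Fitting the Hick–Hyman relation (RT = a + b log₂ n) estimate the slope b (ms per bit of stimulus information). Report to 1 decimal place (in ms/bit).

The slope on a log₂ axis is (1063 − 401) / (4.5850 − 1) = 184.660 ms/bit.

184.7 ms/bit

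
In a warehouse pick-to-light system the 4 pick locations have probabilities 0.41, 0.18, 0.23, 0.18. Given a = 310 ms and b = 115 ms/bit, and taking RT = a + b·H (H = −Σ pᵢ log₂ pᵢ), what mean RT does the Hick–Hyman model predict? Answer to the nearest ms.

Entropy contributions −pᵢ log₂ pᵢ: 0.5274, 0.4453, 0.4877, 0.4453; sum H = 1.9057 bits.
RT = a + bH = 310 + 115·1.9057 = 529.15 ms.

529 ms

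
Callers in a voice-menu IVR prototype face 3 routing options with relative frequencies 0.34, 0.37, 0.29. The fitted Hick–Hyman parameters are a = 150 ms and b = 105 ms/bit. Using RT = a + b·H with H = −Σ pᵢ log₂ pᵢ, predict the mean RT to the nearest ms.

316 ms

H = 0.34·log₂(1/0.34) + 0.37·log₂(1/0.37) + 0.29·log₂(1/0.29) = 1.5778 bits.
RT = 150 + 105 × 1.5778 = 315.67 ms.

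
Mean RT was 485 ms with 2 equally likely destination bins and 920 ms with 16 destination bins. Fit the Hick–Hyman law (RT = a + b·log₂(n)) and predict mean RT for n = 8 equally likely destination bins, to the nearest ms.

775 ms

RT is linear in log₂ n, so two points fix the line:
  b = (920 − 485) / (log₂ 16 − log₂ 2) = 435 / (4 − 1) = 145 ms/bit
  a = 485 − 145 × 1 = 340 ms
Then RT(8) = 340 + 145 × log₂ 8 = 340 + 145 × 3 ≈ 775.000 ms.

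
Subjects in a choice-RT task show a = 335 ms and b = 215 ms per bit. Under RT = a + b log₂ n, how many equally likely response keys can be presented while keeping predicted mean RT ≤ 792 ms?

4

Set 335 + 215·log₂ n ≤ 792 → log₂ n ≤ (792 − 335)/215 = 2.1256.
So n ≤ 2^2.1256 = 4.364; the largest integer n is 4.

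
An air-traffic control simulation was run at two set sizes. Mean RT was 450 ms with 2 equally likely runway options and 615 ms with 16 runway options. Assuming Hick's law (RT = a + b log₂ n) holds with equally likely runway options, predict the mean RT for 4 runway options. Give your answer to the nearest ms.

505 ms

Solve the two-equation system in a and b:
  b = (615 − 450) / (log₂ 16 − log₂ 2) = 165 / (4 − 1) = 55 ms/bit
  a = 450 − 55 × 1 = 395 ms
Then RT(4) = 395 + 55 × log₂ 4 = 395 + 55 × 2 ≈ 505.000 ms.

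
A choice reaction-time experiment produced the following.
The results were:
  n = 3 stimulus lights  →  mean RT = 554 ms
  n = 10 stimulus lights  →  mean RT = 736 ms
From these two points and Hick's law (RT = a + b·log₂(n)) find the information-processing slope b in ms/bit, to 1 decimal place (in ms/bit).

The slope on a log₂ axis is (736 − 554) / (3.3219 − 1.5850) = 104.780 ms/bit.

104.8 ms/bit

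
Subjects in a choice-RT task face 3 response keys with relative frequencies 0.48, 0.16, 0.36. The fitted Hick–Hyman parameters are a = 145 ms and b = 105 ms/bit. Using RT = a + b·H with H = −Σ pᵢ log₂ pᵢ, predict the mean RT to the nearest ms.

H = 0.48·log₂(1/0.48) + 0.16·log₂(1/0.16) + 0.36·log₂(1/0.36) = 1.4619 bits.
RT = 145 + 105 × 1.4619 = 298.50 ms.

298 ms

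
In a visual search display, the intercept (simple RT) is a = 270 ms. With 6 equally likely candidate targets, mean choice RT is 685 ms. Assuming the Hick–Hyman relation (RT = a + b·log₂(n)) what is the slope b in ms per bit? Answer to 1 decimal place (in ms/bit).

6 alternatives carry log₂ 6 = 2.5850 bits; the choice cost is 685 − 270 = 415 ms, so b = 415/2.5850 = 160.544 ms/bit.

160.5 ms/bit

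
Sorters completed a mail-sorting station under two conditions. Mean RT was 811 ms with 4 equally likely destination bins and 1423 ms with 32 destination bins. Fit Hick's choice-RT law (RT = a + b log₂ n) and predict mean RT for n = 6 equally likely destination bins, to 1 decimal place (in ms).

930.3 ms

With log₂ n on the abscissa the relation is linear; from the two conditions:
  b = (1423 − 811) / (log₂ 32 − log₂ 4) = 612 / (5 − 2) = 204.000 ms/bit
  a = 811 − 204.000 × 2 = 403.000 ms
Then RT(6) = 403.000 + 204.000 × log₂ 6 = 403.000 + 204.000 × 2.5850 ≈ 930.332 ms.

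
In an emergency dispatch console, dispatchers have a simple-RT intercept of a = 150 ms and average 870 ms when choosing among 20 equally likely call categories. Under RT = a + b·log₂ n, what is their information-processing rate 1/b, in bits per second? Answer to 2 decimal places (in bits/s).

b = (870 − 150)/log₂ 20 = 720/4.3219 = 166.592 ms per bit = 0.16659 s/bit; the reciprocal is 6.003 bits/s.

6.00 bits/s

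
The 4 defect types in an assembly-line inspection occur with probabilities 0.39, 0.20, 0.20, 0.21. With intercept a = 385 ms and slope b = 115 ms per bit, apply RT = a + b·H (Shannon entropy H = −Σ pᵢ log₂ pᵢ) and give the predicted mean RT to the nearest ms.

607 ms

Entropy contributions −pᵢ log₂ pᵢ: 0.5298, 0.4644, 0.4644, 0.4728; sum H = 1.9314 bits.
RT = a + bH = 385 + 115·1.9314 = 607.11 ms.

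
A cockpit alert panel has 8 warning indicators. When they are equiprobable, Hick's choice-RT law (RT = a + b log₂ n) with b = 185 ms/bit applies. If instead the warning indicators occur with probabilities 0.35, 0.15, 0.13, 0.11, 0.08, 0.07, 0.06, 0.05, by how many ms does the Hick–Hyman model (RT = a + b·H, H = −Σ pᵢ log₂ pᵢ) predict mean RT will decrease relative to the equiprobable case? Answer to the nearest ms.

The RT saving is b·ΔH. Equiprobable H₀ = log₂(8) = 3.0000 bits; with the given probabilities H = 2.6933 bits.
b·(H₀ − H) = 185 × (3.0000 − 2.6933) = 56.75 ms.

57 ms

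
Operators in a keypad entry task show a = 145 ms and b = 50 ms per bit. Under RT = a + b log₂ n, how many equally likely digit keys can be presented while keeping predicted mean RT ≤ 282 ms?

Set 145 + 50·log₂ n ≤ 282 → log₂ n ≤ (282 − 145)/50 = 2.7400.
So n ≤ 2^2.7400 = 6.681; the largest integer n is 6.

6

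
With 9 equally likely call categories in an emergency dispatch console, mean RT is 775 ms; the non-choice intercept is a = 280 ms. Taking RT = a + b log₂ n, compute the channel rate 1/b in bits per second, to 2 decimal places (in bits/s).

Choice component = 775 − 280 = 495 ms over log₂(9) = 3.1699 bits.
b = 495 / 3.1699 = 156.155 ms/bit, so 1/b = 6.404 bits/s.

6.40 bits/s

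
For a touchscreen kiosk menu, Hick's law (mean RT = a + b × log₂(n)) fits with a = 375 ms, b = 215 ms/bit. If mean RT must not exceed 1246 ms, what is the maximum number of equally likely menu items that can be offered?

16

Information budget: (1246 − 375)/215 = 4.0512 bits, so n ≤ 2^4.0512 = 16.578 → at most 16.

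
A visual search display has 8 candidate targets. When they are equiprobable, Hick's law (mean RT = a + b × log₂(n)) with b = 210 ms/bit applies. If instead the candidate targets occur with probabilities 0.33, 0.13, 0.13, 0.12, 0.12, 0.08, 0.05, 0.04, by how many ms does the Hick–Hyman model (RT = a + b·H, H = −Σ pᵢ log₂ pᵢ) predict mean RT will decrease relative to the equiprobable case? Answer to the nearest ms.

59 ms

The RT saving is b·ΔH. Equiprobable H₀ = log₂(8) = 3.0000 bits; with the given probabilities H = 2.7206 bits.
b·(H₀ − H) = 210 × (3.0000 − 2.7206) = 58.67 ms.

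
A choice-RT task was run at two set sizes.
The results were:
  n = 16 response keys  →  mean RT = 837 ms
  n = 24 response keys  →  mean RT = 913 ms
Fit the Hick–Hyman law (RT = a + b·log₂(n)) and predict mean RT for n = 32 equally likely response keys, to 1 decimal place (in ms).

966.9 ms

Fit slope and intercept:
  b = (913 − 837) / (log₂ 24 − log₂ 16) = 76 / (4.5850 − 4) = 129.923 ms/bit
  a = 837 − 129.923 × 4 = 317.309 ms
Then RT(32) = 317.309 + 129.923 × log₂ 32 = 317.309 + 129.923 × 5 ≈ 966.923 ms.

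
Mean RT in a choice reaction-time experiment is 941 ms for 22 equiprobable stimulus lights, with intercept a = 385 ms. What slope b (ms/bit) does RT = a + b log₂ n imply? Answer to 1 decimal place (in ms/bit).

log₂(22) = 4.4594 bits.
b = (RT − a)/log₂ n = (941 − 385) / 4.4594 = 124.680 ms/bit.

124.7 ms/bit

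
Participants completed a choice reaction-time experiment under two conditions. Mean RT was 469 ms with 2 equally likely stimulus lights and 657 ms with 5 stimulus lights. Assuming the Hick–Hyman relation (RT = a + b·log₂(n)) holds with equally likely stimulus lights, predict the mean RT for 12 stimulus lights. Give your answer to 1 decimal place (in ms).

Fit slope and intercept:
  b = (657 − 469) / (log₂ 5 − log₂ 2) = 188 / (2.3219 − 1) = 142.217 ms/bit
  a = 469 − 142.217 × 1 = 326.783 ms
Then RT(12) = 326.783 + 142.217 × log₂ 12 = 326.783 + 142.217 × 3.5850 ≈ 836.624 ms.

836.6 ms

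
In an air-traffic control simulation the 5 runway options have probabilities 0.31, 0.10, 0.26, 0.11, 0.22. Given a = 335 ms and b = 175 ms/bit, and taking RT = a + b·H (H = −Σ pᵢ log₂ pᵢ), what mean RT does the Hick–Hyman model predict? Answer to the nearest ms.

719 ms

H = 0.31·log₂(1/0.31) + 0.10·log₂(1/0.10) + 0.26·log₂(1/0.26) + 0.11·log₂(1/0.11) + 0.22·log₂(1/0.22) = 2.1921 bits.
RT = 335 + 175 × 2.1921 = 718.62 ms.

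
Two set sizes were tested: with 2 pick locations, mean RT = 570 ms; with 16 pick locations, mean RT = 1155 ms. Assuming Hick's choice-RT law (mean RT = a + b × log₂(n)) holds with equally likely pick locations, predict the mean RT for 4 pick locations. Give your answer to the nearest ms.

765 ms

RT is linear in log₂ n, so two points fix the line:
  b = (1155 − 570) / (log₂ 16 − log₂ 2) = 585 / (4 − 1) = 195 ms/bit
  a = 570 − 195 × 1 = 375 ms
Then RT(4) = 375 + 195 × log₂ 4 = 375 + 195 × 2 ≈ 765.000 ms.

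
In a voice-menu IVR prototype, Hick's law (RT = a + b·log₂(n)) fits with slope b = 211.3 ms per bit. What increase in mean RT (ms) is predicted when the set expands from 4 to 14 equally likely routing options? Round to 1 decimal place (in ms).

381.9 ms

ΔRT = (a + b log₂ n₂) − (a + b log₂ n₁) = b·(log₂ n₂ − log₂ n₁).
log₂(14) − log₂(4) = 3.8074 − 2 = 1.8074.
ΔRT = 211.3 × 1.8074 = 381.894 ms.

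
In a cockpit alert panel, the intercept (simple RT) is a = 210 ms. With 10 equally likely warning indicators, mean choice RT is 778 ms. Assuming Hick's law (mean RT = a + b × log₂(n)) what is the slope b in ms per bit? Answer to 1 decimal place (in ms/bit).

b = (778 − 210) / log₂(10) = 568 / 3.3219 = 170.985 ms/bit.

171.0 ms/bit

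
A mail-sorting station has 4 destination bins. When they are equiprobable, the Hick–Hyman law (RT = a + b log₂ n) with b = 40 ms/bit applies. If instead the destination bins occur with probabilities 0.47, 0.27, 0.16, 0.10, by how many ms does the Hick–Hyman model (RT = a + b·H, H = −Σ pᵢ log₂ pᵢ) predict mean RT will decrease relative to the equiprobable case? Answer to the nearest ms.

Equiprobable entropy H₀ = log₂ 4 = 2.0000 bits.
Skewed entropy H = −Σ pᵢ log₂ pᵢ = 1.7772 bits.
ΔRT = b·(H₀ − H) = 40 × 0.2228 = 8.91 ms.

9 ms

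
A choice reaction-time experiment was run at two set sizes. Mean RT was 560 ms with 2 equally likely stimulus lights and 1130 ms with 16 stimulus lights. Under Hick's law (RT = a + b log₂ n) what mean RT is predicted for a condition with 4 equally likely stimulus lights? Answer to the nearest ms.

Solve the two-equation system in a and b:
  b = (1130 − 560) / (log₂ 16 − log₂ 2) = 570 / (4 − 1) = 190 ms/bit
  a = 560 − 190 × 1 = 370 ms
Then RT(4) = 370 + 190 × log₂ 4 = 370 + 190 × 2 ≈ 750.000 ms.

750 ms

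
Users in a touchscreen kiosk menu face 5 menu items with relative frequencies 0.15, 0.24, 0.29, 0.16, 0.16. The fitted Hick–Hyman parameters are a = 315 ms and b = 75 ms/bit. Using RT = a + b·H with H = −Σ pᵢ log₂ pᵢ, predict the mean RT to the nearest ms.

Entropy contributions −pᵢ log₂ pᵢ: 0.4105, 0.4941, 0.5179, 0.4230, 0.4230; sum H = 2.2686 bits.
RT = a + bH = 315 + 75·2.2686 = 485.15 ms.

485 ms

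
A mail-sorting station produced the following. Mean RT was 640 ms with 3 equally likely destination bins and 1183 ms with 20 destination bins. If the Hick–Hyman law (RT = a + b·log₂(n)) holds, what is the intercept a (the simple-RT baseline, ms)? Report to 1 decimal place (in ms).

325.6 ms

The slope on a log₂ axis is (1183 − 640) / (4.3219 − 1.5850) = 198.395 ms/bit.
a = RT₁ − b·log₂ n₁ = 640 − 198.395 × 1.5850 = 325.552 ms.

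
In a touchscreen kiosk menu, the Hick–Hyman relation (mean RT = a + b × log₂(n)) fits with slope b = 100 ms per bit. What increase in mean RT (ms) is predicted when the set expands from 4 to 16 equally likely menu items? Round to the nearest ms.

ΔRT = (a + b log₂ n₂) − (a + b log₂ n₁) = b·(log₂ n₂ − log₂ n₁).
log₂(16) − log₂(4) = log₂(16/4) = log₂(4) = 2.
ΔRT = 100 × 2.0000 = 200.000 ms.

200 ms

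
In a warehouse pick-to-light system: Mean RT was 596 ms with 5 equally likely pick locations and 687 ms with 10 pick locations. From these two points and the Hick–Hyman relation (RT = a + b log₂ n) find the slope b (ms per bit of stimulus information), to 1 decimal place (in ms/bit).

91.0 ms/bit

The slope on a log₂ axis is (687 − 596) / (3.3219 − 2.3219) = 91.000 ms/bit.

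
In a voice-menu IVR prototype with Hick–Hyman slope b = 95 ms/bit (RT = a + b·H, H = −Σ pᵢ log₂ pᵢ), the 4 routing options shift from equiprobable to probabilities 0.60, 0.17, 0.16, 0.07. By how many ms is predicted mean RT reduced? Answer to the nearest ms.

Equiprobable entropy H₀ = log₂ 4 = 2.0000 bits.
Skewed entropy H = −Σ pᵢ log₂ pᵢ = 1.5683 bits.
ΔRT = b·(H₀ − H) = 95 × 0.4317 = 41.01 ms.

41 ms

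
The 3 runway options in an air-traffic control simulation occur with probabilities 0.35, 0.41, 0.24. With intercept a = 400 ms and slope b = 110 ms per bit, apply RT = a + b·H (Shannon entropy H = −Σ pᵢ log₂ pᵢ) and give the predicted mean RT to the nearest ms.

H = 0.35·log₂(1/0.35) + 0.41·log₂(1/0.41) + 0.24·log₂(1/0.24) = 1.5516 bits.
RT = 400 + 110 × 1.5516 = 570.68 ms.

571 ms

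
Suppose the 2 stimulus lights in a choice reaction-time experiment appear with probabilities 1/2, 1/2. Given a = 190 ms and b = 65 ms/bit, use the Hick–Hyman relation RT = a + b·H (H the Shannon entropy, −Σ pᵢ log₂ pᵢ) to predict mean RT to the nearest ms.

H = −Σ pᵢ log₂ pᵢ = 0.5·1 + 0.5·1 = 1.000 bits.
RT = 190 + 65 × 1.000 = 255.00 ms.

255 ms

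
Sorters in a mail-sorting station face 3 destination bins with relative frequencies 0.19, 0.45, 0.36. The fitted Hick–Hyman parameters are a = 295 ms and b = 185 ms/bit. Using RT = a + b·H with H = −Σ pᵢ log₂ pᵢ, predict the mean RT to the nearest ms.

573 ms

H = 0.19·log₂(1/0.19) + 0.45·log₂(1/0.45) + 0.36·log₂(1/0.36) = 1.5042 bits.
RT = 295 + 185 × 1.5042 = 573.28 ms.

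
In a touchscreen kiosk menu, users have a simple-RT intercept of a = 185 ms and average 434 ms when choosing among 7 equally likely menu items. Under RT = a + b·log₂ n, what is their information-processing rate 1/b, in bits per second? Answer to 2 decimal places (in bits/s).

b = (434 − 185)/log₂ 7 = 249/2.8074 = 88.696 ms per bit = 0.08870 s/bit; the reciprocal is 11.275 bits/s.

11.27 bits/s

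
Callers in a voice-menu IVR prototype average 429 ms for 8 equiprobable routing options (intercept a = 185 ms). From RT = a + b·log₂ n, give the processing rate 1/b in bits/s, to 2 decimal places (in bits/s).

12.30 bits/s

b = (429 − 185)/log₂ 8 = 244/3 = 81.333 ms per bit = 0.08133 s/bit; the reciprocal is 12.295 bits/s.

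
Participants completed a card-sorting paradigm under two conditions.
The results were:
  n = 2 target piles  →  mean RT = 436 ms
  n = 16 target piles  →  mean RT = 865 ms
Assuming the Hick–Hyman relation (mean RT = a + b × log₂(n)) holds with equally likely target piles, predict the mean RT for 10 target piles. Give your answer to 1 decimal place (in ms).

RT is linear in log₂ n, so two points fix the line:
  b = (865 − 436) / (log₂ 16 − log₂ 2) = 429 / (4 − 1) = 143.000 ms/bit
  a = 436 − 143.000 × 1 = 293.000 ms
Then RT(10) = 293.000 + 143.000 × log₂ 10 = 293.000 + 143.000 × 3.3219 ≈ 768.036 ms.

768.0 ms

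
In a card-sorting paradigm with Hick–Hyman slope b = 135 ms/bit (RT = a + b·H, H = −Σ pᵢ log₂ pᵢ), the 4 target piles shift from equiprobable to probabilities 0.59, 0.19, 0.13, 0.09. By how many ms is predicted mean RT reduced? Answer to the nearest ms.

Equiprobable entropy H₀ = log₂ 4 = 2.0000 bits.
Skewed entropy H = −Σ pᵢ log₂ pᵢ = 1.5996 bits.
ΔRT = b·(H₀ − H) = 135 × 0.4004 = 54.05 ms.

54 ms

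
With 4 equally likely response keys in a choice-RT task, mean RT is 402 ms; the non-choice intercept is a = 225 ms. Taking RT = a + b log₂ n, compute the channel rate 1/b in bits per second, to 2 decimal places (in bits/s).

b = (402 − 225)/log₂ 4 = 177/2 = 88.500 ms per bit = 0.08850 s/bit; the reciprocal is 11.299 bits/s.

11.30 bits/s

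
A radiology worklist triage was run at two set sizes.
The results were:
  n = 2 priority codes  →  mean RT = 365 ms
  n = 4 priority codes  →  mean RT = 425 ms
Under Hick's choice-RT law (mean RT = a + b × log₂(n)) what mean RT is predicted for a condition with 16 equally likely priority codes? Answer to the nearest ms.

545 ms

RT is linear in log₂ n, so two points fix the line:
  b = (425 − 365) / (log₂ 4 − log₂ 2) = 60 / (2 − 1) = 60 ms/bit
  a = 365 − 60 × 1 = 305 ms
Then RT(16) = 305 + 60 × log₂ 16 = 305 + 60 × 4 ≈ 545.000 ms.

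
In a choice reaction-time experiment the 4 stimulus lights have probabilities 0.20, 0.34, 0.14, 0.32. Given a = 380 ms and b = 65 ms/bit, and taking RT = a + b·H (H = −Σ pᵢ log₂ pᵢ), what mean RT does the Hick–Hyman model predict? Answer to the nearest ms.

H = 0.20·log₂(1/0.20) + 0.34·log₂(1/0.34) + 0.14·log₂(1/0.14) + 0.32·log₂(1/0.32) = 1.9167 bits.
RT = 380 + 65 × 1.9167 = 504.59 ms.

505 ms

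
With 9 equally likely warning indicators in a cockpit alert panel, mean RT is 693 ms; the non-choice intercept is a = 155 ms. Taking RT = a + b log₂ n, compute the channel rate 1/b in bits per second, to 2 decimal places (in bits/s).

5.89 bits/s

Choice component = 693 − 155 = 538 ms over log₂(9) = 3.1699 bits.
b = 538 / 3.1699 = 169.720 ms/bit, so 1/b = 5.892 bits/s.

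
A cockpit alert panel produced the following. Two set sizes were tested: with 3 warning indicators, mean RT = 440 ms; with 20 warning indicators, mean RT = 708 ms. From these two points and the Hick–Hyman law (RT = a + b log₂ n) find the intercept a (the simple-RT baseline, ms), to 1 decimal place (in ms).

Slope: b = (708 − 440) / (log₂ 20 − log₂ 3) = 268/2.7370 = 97.919 ms/bit.
Intercept: a = 440 − 97.919·log₂(3) = 284.803 ms.

284.8 ms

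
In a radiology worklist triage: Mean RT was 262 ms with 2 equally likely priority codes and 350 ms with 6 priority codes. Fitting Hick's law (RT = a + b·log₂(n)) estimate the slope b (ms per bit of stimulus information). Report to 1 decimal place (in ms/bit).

b = (RT₂ − RT₁)/(log₂ n₂ − log₂ n₁) = (350 − 262)/(2.5850 − 1) = 55.522 ms/bit.

55.5 ms/bit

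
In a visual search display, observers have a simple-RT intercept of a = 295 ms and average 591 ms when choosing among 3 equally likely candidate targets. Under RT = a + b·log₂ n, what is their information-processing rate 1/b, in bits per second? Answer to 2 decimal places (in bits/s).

5.35 bits/s

b = (591 − 295)/log₂ 3 = 296/1.5850 = 186.755 ms per bit = 0.18676 s/bit; the reciprocal is 5.355 bits/s.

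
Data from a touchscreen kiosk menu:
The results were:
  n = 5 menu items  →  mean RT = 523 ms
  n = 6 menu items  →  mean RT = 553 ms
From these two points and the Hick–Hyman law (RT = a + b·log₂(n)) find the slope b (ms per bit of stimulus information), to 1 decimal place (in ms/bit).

114.1 ms/bit

The slope on a log₂ axis is (553 − 523) / (2.5850 − 2.3219) = 114.054 ms/bit.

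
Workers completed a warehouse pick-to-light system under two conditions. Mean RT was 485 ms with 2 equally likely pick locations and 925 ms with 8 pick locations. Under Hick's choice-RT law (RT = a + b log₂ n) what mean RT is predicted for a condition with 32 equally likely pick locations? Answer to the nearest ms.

1365 ms

Fit slope and intercept:
  b = (925 − 485) / (log₂ 8 − log₂ 2) = 440 / (3 − 1) = 220 ms/bit
  a = 485 − 220 × 1 = 265 ms
Then RT(32) = 265 + 220 × log₂ 32 = 265 + 220 × 5 ≈ 1365.000 ms.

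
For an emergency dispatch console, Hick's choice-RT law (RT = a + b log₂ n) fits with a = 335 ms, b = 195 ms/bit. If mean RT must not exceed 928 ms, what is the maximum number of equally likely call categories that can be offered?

Set 335 + 195·log₂ n ≤ 928 → log₂ n ≤ (928 − 335)/195 = 3.0410.
So n ≤ 2^3.0410 = 8.231; the largest integer n is 8.

8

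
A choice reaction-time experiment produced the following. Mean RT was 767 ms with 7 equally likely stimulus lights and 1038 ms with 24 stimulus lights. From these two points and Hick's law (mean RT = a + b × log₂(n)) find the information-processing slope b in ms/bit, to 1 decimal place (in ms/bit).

152.5 ms/bit

Slope: b = (1038 − 767) / (log₂ 24 − log₂ 7) = 271/1.7776 = 152.452 ms/bit.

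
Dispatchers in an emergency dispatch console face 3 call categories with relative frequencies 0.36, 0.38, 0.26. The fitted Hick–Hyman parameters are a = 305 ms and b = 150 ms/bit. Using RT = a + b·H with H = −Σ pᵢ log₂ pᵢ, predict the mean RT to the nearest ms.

540 ms

Entropy contributions −pᵢ log₂ pᵢ: 0.5306, 0.5305, 0.5053; sum H = 1.5664 bits.
RT = a + bH = 305 + 150·1.5664 = 539.95 ms.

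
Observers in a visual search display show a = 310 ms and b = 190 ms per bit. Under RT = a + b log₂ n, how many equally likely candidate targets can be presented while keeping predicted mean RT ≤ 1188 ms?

Set 310 + 190·log₂ n ≤ 1188 → log₂ n ≤ (1188 − 310)/190 = 4.6211.
So n ≤ 2^4.6211 = 24.608; the largest integer n is 24.

24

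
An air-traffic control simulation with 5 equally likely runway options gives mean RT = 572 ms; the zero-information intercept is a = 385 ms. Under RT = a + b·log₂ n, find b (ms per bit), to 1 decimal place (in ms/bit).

80.5 ms/bit

log₂(5) = 2.3219 bits.
b = (RT − a)/log₂ n = (572 − 385) / 2.3219 = 80.537 ms/bit.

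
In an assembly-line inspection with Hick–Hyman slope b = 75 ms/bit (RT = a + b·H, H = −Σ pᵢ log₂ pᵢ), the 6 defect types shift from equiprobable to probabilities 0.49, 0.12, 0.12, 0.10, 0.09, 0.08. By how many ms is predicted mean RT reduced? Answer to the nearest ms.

Equiprobable entropy H₀ = log₂ 6 = 2.5850 bits.
Skewed entropy H = −Σ pᵢ log₂ pᵢ = 2.1748 bits.
ΔRT = b·(H₀ − H) = 75 × 0.4102 = 30.76 ms.

31 ms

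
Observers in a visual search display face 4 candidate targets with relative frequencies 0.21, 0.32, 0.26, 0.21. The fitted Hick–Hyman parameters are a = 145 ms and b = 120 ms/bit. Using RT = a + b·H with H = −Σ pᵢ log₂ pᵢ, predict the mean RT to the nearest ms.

Entropy contributions −pᵢ log₂ pᵢ: 0.4728, 0.5260, 0.5053, 0.4728; sum H = 1.9770 bits.
RT = a + bH = 145 + 120·1.9770 = 382.24 ms.

382 ms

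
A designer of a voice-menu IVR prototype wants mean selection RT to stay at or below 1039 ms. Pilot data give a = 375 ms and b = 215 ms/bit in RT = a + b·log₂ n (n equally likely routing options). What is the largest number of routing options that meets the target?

8

215·log₂ n ≤ 1039 − 375 = 664, giving log₂ n ≤ 3.0884 and n ≤ 8.505. The largest whole number is 8.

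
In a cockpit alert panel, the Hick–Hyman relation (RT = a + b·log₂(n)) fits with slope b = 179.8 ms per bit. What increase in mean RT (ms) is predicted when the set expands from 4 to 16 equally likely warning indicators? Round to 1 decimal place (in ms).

359.6 ms

ΔRT = (a + b log₂ n₂) − (a + b log₂ n₁) = b·(log₂ n₂ − log₂ n₁).
log₂(16) − log₂(4) = log₂(16/4) = log₂(4) = 2.
ΔRT = 179.8 × 2.0000 = 359.600 ms.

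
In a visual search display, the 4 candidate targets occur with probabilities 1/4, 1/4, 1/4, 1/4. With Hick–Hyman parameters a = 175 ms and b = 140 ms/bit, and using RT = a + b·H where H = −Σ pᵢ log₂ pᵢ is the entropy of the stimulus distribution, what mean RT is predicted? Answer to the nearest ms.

455 ms

Each term −pᵢ log₂ pᵢ: 0.25·2 + 0.25·2 + 0.25·2 + 0.25·2; summed, H = 2.000 bits.
Mean RT = a + bH = 175 + 140·2.000 = 455.00 ms.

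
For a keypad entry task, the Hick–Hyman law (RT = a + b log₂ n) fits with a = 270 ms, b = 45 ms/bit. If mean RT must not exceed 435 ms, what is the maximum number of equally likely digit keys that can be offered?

Set 270 + 45·log₂ n ≤ 435 → log₂ n ≤ (435 − 270)/45 = 3.6667.
So n ≤ 2^3.6667 = 12.699; the largest integer n is 12.

12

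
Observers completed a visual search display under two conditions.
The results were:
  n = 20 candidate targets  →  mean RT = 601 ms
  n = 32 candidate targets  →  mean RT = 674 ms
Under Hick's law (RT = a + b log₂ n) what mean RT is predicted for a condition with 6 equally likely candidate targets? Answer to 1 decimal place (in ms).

Solve the two-equation system in a and b:
  b = (674 − 601) / (log₂ 32 − log₂ 20) = 73 / (5 − 4.3219) = 107.658 ms/bit
  a = 601 − 107.658 × 4.3219 = 135.709 ms
Then RT(6) = 135.709 + 107.658 × log₂ 6 = 135.709 + 107.658 × 2.5850 ≈ 414.001 ms.

414.0 ms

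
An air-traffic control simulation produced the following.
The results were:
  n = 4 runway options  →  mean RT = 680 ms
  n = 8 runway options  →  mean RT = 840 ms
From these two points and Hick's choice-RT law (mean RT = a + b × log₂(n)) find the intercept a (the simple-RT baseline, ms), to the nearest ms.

Slope: b = (840 − 680) / (log₂ 8 − log₂ 4) = 160/1.0000 = 160 ms/bit.
Intercept: a = 680 − 160·log₂(4) = 360.000 ms.

360 ms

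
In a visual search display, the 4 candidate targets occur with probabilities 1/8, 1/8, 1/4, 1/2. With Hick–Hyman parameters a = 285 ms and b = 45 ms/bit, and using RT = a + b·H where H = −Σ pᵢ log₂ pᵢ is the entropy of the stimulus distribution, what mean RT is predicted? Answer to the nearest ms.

H = −Σ pᵢ log₂ pᵢ = 0.125·3 + 0.125·3 + 0.25·2 + 0.5·1 = 1.750 bits.
RT = 285 + 45 × 1.750 = 363.75 ms.

364 ms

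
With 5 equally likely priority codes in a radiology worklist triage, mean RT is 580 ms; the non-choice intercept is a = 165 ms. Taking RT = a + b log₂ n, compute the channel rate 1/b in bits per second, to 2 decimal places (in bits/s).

Choice component = 580 − 165 = 415 ms over log₂(5) = 2.3219 bits.
b = 415 / 2.3219 = 178.731 ms/bit, so 1/b = 5.595 bits/s.

5.60 bits/s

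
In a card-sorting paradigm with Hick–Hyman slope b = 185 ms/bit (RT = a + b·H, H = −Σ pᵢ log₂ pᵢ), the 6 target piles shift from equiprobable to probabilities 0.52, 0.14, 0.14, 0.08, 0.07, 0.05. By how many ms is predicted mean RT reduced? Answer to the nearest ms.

97 ms

The RT saving is b·ΔH. Equiprobable H₀ = log₂(6) = 2.5850 bits; with the given probabilities H = 2.0610 bits.
b·(H₀ − H) = 185 × (2.5850 − 2.0610) = 96.94 ms.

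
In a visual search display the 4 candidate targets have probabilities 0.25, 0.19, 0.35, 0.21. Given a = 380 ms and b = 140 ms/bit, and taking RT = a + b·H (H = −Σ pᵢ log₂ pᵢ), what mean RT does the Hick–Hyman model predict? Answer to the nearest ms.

H = 0.25·log₂(1/0.25) + 0.19·log₂(1/0.19) + 0.35·log₂(1/0.35) + 0.21·log₂(1/0.21) = 1.9582 bits.
RT = 380 + 140 × 1.9582 = 654.14 ms.

654 ms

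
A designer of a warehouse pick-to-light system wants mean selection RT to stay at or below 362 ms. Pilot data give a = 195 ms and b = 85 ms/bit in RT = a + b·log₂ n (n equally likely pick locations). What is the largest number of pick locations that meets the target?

3

85·log₂ n ≤ 362 − 195 = 167, giving log₂ n ≤ 1.9647 and n ≤ 3.903. The largest whole number is 3.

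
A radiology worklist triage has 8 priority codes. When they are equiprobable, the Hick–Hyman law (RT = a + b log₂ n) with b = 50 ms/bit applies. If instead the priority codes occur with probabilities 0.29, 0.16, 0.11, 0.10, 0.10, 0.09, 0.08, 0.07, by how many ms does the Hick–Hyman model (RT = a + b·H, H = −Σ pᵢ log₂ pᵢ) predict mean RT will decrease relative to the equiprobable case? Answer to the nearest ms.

Equiprobable entropy H₀ = log₂ 8 = 3.0000 bits.
Skewed entropy H = −Σ pᵢ log₂ pᵢ = 2.8283 bits.
ΔRT = b·(H₀ − H) = 50 × 0.1717 = 8.58 ms.

9 ms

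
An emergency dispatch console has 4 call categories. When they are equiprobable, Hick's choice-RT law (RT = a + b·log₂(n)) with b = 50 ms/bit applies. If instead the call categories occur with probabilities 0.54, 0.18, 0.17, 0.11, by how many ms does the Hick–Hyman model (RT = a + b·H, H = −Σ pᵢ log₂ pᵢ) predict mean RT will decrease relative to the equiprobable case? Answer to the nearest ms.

14 ms

Equiprobable entropy H₀ = log₂ 4 = 2.0000 bits.
Skewed entropy H = −Σ pᵢ log₂ pᵢ = 1.7102 bits.
ΔRT = b·(H₀ − H) = 50 × 0.2898 = 14.49 ms.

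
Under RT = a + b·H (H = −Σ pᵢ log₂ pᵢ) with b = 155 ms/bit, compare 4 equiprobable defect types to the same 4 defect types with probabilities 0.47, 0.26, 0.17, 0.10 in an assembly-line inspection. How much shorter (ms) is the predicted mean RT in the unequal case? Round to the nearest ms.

Equiprobable entropy H₀ = log₂ 4 = 2.0000 bits.
Skewed entropy H = −Σ pᵢ log₂ pᵢ = 1.7840 bits.
ΔRT = b·(H₀ − H) = 155 × 0.2160 = 33.48 ms.

33 ms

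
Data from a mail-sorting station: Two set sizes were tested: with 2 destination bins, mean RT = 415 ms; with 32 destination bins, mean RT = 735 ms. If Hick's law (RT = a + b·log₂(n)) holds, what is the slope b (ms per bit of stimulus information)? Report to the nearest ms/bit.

80 ms/bit

The slope on a log₂ axis is (735 − 415) / (5 − 1) = 80 ms/bit.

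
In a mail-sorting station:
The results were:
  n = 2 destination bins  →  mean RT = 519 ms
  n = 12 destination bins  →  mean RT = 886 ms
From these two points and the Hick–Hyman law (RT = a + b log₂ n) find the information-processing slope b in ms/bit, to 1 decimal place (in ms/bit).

142.0 ms/bit

The slope on a log₂ axis is (886 − 519) / (3.5850 − 1) = 141.975 ms/bit.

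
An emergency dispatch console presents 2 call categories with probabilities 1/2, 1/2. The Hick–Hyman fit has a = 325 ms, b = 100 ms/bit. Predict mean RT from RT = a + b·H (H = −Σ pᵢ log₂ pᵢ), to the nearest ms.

H = −Σ pᵢ log₂ pᵢ = 0.5·1 + 0.5·1 = 1.000 bits.
RT = 325 + 100 × 1.000 = 425.00 ms.

425 ms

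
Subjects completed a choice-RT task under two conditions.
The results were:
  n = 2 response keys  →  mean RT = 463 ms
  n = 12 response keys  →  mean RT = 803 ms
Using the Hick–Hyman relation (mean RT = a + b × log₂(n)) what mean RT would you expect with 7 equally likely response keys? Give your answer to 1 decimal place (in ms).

Fit slope and intercept:
  b = (803 − 463) / (log₂ 12 − log₂ 2) = 340 / (3.5850 − 1) = 131.530 ms/bit
  a = 463 − 131.530 × 1 = 331.470 ms
Then RT(7) = 331.470 + 131.530 × log₂ 7 = 331.470 + 131.530 × 2.8074 ≈ 700.721 ms.

700.7 ms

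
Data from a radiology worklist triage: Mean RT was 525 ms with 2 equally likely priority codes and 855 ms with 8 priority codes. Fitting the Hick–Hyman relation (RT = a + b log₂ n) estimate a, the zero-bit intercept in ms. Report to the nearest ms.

360 ms

The slope on a log₂ axis is (855 − 525) / (3 − 1) = 165 ms/bit.
a = RT₁ − b·log₂ n₁ = 525 − 165 × 1 = 360.000 ms.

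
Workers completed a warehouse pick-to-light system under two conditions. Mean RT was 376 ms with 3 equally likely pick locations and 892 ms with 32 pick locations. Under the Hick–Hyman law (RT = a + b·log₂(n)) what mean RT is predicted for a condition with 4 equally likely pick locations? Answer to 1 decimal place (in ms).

With log₂ n on the abscissa the relation is linear; from the two conditions:
  b = (892 − 376) / (log₂ 32 − log₂ 3) = 516 / (5 − 1.5850) = 151.096 ms/bit
  a = 376 − 151.096 × 1.5850 = 136.518 ms
Then RT(4) = 136.518 + 151.096 × log₂ 4 = 136.518 + 151.096 × 2 ≈ 438.711 ms.

438.7 ms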